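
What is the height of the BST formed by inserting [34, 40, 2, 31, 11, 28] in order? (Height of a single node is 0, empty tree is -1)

Insertion order: [34, 40, 2, 31, 11, 28]
Tree (level-order array): [34, 2, 40, None, 31, None, None, 11, None, None, 28]
Compute height bottom-up (empty subtree = -1):
  height(28) = 1 + max(-1, -1) = 0
  height(11) = 1 + max(-1, 0) = 1
  height(31) = 1 + max(1, -1) = 2
  height(2) = 1 + max(-1, 2) = 3
  height(40) = 1 + max(-1, -1) = 0
  height(34) = 1 + max(3, 0) = 4
Height = 4


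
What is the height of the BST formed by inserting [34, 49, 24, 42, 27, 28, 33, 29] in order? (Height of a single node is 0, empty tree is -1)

Insertion order: [34, 49, 24, 42, 27, 28, 33, 29]
Tree (level-order array): [34, 24, 49, None, 27, 42, None, None, 28, None, None, None, 33, 29]
Compute height bottom-up (empty subtree = -1):
  height(29) = 1 + max(-1, -1) = 0
  height(33) = 1 + max(0, -1) = 1
  height(28) = 1 + max(-1, 1) = 2
  height(27) = 1 + max(-1, 2) = 3
  height(24) = 1 + max(-1, 3) = 4
  height(42) = 1 + max(-1, -1) = 0
  height(49) = 1 + max(0, -1) = 1
  height(34) = 1 + max(4, 1) = 5
Height = 5


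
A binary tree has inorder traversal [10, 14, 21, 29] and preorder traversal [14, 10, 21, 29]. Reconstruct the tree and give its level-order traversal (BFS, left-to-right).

Inorder:  [10, 14, 21, 29]
Preorder: [14, 10, 21, 29]
Algorithm: preorder visits root first, so consume preorder in order;
for each root, split the current inorder slice at that value into
left-subtree inorder and right-subtree inorder, then recurse.
Recursive splits:
  root=14; inorder splits into left=[10], right=[21, 29]
  root=10; inorder splits into left=[], right=[]
  root=21; inorder splits into left=[], right=[29]
  root=29; inorder splits into left=[], right=[]
Reconstructed level-order: [14, 10, 21, 29]


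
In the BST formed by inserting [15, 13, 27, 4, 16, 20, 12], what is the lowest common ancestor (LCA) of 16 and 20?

Tree insertion order: [15, 13, 27, 4, 16, 20, 12]
Tree (level-order array): [15, 13, 27, 4, None, 16, None, None, 12, None, 20]
In a BST, the LCA of p=16, q=20 is the first node v on the
root-to-leaf path with p <= v <= q (go left if both < v, right if both > v).
Walk from root:
  at 15: both 16 and 20 > 15, go right
  at 27: both 16 and 20 < 27, go left
  at 16: 16 <= 16 <= 20, this is the LCA
LCA = 16


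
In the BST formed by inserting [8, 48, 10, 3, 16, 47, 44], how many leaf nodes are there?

Tree built from: [8, 48, 10, 3, 16, 47, 44]
Tree (level-order array): [8, 3, 48, None, None, 10, None, None, 16, None, 47, 44]
Rule: A leaf has 0 children.
Per-node child counts:
  node 8: 2 child(ren)
  node 3: 0 child(ren)
  node 48: 1 child(ren)
  node 10: 1 child(ren)
  node 16: 1 child(ren)
  node 47: 1 child(ren)
  node 44: 0 child(ren)
Matching nodes: [3, 44]
Count of leaf nodes: 2


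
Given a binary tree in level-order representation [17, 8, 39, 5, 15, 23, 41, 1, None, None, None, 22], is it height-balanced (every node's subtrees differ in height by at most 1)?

Tree (level-order array): [17, 8, 39, 5, 15, 23, 41, 1, None, None, None, 22]
Definition: a tree is height-balanced if, at every node, |h(left) - h(right)| <= 1 (empty subtree has height -1).
Bottom-up per-node check:
  node 1: h_left=-1, h_right=-1, diff=0 [OK], height=0
  node 5: h_left=0, h_right=-1, diff=1 [OK], height=1
  node 15: h_left=-1, h_right=-1, diff=0 [OK], height=0
  node 8: h_left=1, h_right=0, diff=1 [OK], height=2
  node 22: h_left=-1, h_right=-1, diff=0 [OK], height=0
  node 23: h_left=0, h_right=-1, diff=1 [OK], height=1
  node 41: h_left=-1, h_right=-1, diff=0 [OK], height=0
  node 39: h_left=1, h_right=0, diff=1 [OK], height=2
  node 17: h_left=2, h_right=2, diff=0 [OK], height=3
All nodes satisfy the balance condition.
Result: Balanced


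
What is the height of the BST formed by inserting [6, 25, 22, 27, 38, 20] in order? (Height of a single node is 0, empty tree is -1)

Insertion order: [6, 25, 22, 27, 38, 20]
Tree (level-order array): [6, None, 25, 22, 27, 20, None, None, 38]
Compute height bottom-up (empty subtree = -1):
  height(20) = 1 + max(-1, -1) = 0
  height(22) = 1 + max(0, -1) = 1
  height(38) = 1 + max(-1, -1) = 0
  height(27) = 1 + max(-1, 0) = 1
  height(25) = 1 + max(1, 1) = 2
  height(6) = 1 + max(-1, 2) = 3
Height = 3


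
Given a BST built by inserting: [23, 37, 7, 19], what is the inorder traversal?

Tree insertion order: [23, 37, 7, 19]
Tree (level-order array): [23, 7, 37, None, 19]
Inorder traversal: [7, 19, 23, 37]


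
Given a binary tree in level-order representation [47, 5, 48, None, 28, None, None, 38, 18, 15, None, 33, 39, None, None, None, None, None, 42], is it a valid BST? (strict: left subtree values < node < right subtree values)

Level-order array: [47, 5, 48, None, 28, None, None, 38, 18, 15, None, 33, 39, None, None, None, None, None, 42]
Validate using subtree bounds (lo, hi): at each node, require lo < value < hi,
then recurse left with hi=value and right with lo=value.
Preorder trace (stopping at first violation):
  at node 47 with bounds (-inf, +inf): OK
  at node 5 with bounds (-inf, 47): OK
  at node 28 with bounds (5, 47): OK
  at node 38 with bounds (5, 28): VIOLATION
Node 38 violates its bound: not (5 < 38 < 28).
Result: Not a valid BST


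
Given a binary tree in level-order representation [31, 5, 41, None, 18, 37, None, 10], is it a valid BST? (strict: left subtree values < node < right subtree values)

Level-order array: [31, 5, 41, None, 18, 37, None, 10]
Validate using subtree bounds (lo, hi): at each node, require lo < value < hi,
then recurse left with hi=value and right with lo=value.
Preorder trace (stopping at first violation):
  at node 31 with bounds (-inf, +inf): OK
  at node 5 with bounds (-inf, 31): OK
  at node 18 with bounds (5, 31): OK
  at node 10 with bounds (5, 18): OK
  at node 41 with bounds (31, +inf): OK
  at node 37 with bounds (31, 41): OK
No violation found at any node.
Result: Valid BST


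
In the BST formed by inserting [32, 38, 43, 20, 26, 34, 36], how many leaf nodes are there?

Tree built from: [32, 38, 43, 20, 26, 34, 36]
Tree (level-order array): [32, 20, 38, None, 26, 34, 43, None, None, None, 36]
Rule: A leaf has 0 children.
Per-node child counts:
  node 32: 2 child(ren)
  node 20: 1 child(ren)
  node 26: 0 child(ren)
  node 38: 2 child(ren)
  node 34: 1 child(ren)
  node 36: 0 child(ren)
  node 43: 0 child(ren)
Matching nodes: [26, 36, 43]
Count of leaf nodes: 3


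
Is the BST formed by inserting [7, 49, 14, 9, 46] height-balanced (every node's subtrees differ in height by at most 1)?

Tree (level-order array): [7, None, 49, 14, None, 9, 46]
Definition: a tree is height-balanced if, at every node, |h(left) - h(right)| <= 1 (empty subtree has height -1).
Bottom-up per-node check:
  node 9: h_left=-1, h_right=-1, diff=0 [OK], height=0
  node 46: h_left=-1, h_right=-1, diff=0 [OK], height=0
  node 14: h_left=0, h_right=0, diff=0 [OK], height=1
  node 49: h_left=1, h_right=-1, diff=2 [FAIL (|1--1|=2 > 1)], height=2
  node 7: h_left=-1, h_right=2, diff=3 [FAIL (|-1-2|=3 > 1)], height=3
Node 49 violates the condition: |1 - -1| = 2 > 1.
Result: Not balanced


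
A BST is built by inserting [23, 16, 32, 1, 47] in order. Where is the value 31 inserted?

Starting tree (level order): [23, 16, 32, 1, None, None, 47]
Insertion path: 23 -> 32
Result: insert 31 as left child of 32
Final tree (level order): [23, 16, 32, 1, None, 31, 47]


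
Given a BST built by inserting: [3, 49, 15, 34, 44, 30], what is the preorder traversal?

Tree insertion order: [3, 49, 15, 34, 44, 30]
Tree (level-order array): [3, None, 49, 15, None, None, 34, 30, 44]
Preorder traversal: [3, 49, 15, 34, 30, 44]


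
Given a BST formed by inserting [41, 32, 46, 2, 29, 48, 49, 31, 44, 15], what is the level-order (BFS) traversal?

Tree insertion order: [41, 32, 46, 2, 29, 48, 49, 31, 44, 15]
Tree (level-order array): [41, 32, 46, 2, None, 44, 48, None, 29, None, None, None, 49, 15, 31]
BFS from the root, enqueuing left then right child of each popped node:
  queue [41] -> pop 41, enqueue [32, 46], visited so far: [41]
  queue [32, 46] -> pop 32, enqueue [2], visited so far: [41, 32]
  queue [46, 2] -> pop 46, enqueue [44, 48], visited so far: [41, 32, 46]
  queue [2, 44, 48] -> pop 2, enqueue [29], visited so far: [41, 32, 46, 2]
  queue [44, 48, 29] -> pop 44, enqueue [none], visited so far: [41, 32, 46, 2, 44]
  queue [48, 29] -> pop 48, enqueue [49], visited so far: [41, 32, 46, 2, 44, 48]
  queue [29, 49] -> pop 29, enqueue [15, 31], visited so far: [41, 32, 46, 2, 44, 48, 29]
  queue [49, 15, 31] -> pop 49, enqueue [none], visited so far: [41, 32, 46, 2, 44, 48, 29, 49]
  queue [15, 31] -> pop 15, enqueue [none], visited so far: [41, 32, 46, 2, 44, 48, 29, 49, 15]
  queue [31] -> pop 31, enqueue [none], visited so far: [41, 32, 46, 2, 44, 48, 29, 49, 15, 31]
Result: [41, 32, 46, 2, 44, 48, 29, 49, 15, 31]


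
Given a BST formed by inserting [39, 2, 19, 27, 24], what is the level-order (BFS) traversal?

Tree insertion order: [39, 2, 19, 27, 24]
Tree (level-order array): [39, 2, None, None, 19, None, 27, 24]
BFS from the root, enqueuing left then right child of each popped node:
  queue [39] -> pop 39, enqueue [2], visited so far: [39]
  queue [2] -> pop 2, enqueue [19], visited so far: [39, 2]
  queue [19] -> pop 19, enqueue [27], visited so far: [39, 2, 19]
  queue [27] -> pop 27, enqueue [24], visited so far: [39, 2, 19, 27]
  queue [24] -> pop 24, enqueue [none], visited so far: [39, 2, 19, 27, 24]
Result: [39, 2, 19, 27, 24]


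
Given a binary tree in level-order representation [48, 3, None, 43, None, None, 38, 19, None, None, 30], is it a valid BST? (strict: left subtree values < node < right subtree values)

Level-order array: [48, 3, None, 43, None, None, 38, 19, None, None, 30]
Validate using subtree bounds (lo, hi): at each node, require lo < value < hi,
then recurse left with hi=value and right with lo=value.
Preorder trace (stopping at first violation):
  at node 48 with bounds (-inf, +inf): OK
  at node 3 with bounds (-inf, 48): OK
  at node 43 with bounds (-inf, 3): VIOLATION
Node 43 violates its bound: not (-inf < 43 < 3).
Result: Not a valid BST


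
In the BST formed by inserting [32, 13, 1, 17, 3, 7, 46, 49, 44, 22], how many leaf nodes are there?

Tree built from: [32, 13, 1, 17, 3, 7, 46, 49, 44, 22]
Tree (level-order array): [32, 13, 46, 1, 17, 44, 49, None, 3, None, 22, None, None, None, None, None, 7]
Rule: A leaf has 0 children.
Per-node child counts:
  node 32: 2 child(ren)
  node 13: 2 child(ren)
  node 1: 1 child(ren)
  node 3: 1 child(ren)
  node 7: 0 child(ren)
  node 17: 1 child(ren)
  node 22: 0 child(ren)
  node 46: 2 child(ren)
  node 44: 0 child(ren)
  node 49: 0 child(ren)
Matching nodes: [7, 22, 44, 49]
Count of leaf nodes: 4


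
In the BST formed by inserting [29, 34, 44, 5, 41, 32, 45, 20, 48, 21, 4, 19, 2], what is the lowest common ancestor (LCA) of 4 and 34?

Tree insertion order: [29, 34, 44, 5, 41, 32, 45, 20, 48, 21, 4, 19, 2]
Tree (level-order array): [29, 5, 34, 4, 20, 32, 44, 2, None, 19, 21, None, None, 41, 45, None, None, None, None, None, None, None, None, None, 48]
In a BST, the LCA of p=4, q=34 is the first node v on the
root-to-leaf path with p <= v <= q (go left if both < v, right if both > v).
Walk from root:
  at 29: 4 <= 29 <= 34, this is the LCA
LCA = 29


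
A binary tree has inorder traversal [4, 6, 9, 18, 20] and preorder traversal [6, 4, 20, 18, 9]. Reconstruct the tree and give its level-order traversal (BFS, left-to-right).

Inorder:  [4, 6, 9, 18, 20]
Preorder: [6, 4, 20, 18, 9]
Algorithm: preorder visits root first, so consume preorder in order;
for each root, split the current inorder slice at that value into
left-subtree inorder and right-subtree inorder, then recurse.
Recursive splits:
  root=6; inorder splits into left=[4], right=[9, 18, 20]
  root=4; inorder splits into left=[], right=[]
  root=20; inorder splits into left=[9, 18], right=[]
  root=18; inorder splits into left=[9], right=[]
  root=9; inorder splits into left=[], right=[]
Reconstructed level-order: [6, 4, 20, 18, 9]


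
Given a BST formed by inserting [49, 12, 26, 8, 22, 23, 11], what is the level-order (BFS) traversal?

Tree insertion order: [49, 12, 26, 8, 22, 23, 11]
Tree (level-order array): [49, 12, None, 8, 26, None, 11, 22, None, None, None, None, 23]
BFS from the root, enqueuing left then right child of each popped node:
  queue [49] -> pop 49, enqueue [12], visited so far: [49]
  queue [12] -> pop 12, enqueue [8, 26], visited so far: [49, 12]
  queue [8, 26] -> pop 8, enqueue [11], visited so far: [49, 12, 8]
  queue [26, 11] -> pop 26, enqueue [22], visited so far: [49, 12, 8, 26]
  queue [11, 22] -> pop 11, enqueue [none], visited so far: [49, 12, 8, 26, 11]
  queue [22] -> pop 22, enqueue [23], visited so far: [49, 12, 8, 26, 11, 22]
  queue [23] -> pop 23, enqueue [none], visited so far: [49, 12, 8, 26, 11, 22, 23]
Result: [49, 12, 8, 26, 11, 22, 23]


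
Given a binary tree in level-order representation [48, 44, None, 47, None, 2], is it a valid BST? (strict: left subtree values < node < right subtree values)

Level-order array: [48, 44, None, 47, None, 2]
Validate using subtree bounds (lo, hi): at each node, require lo < value < hi,
then recurse left with hi=value and right with lo=value.
Preorder trace (stopping at first violation):
  at node 48 with bounds (-inf, +inf): OK
  at node 44 with bounds (-inf, 48): OK
  at node 47 with bounds (-inf, 44): VIOLATION
Node 47 violates its bound: not (-inf < 47 < 44).
Result: Not a valid BST


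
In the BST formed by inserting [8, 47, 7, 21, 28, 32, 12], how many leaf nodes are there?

Tree built from: [8, 47, 7, 21, 28, 32, 12]
Tree (level-order array): [8, 7, 47, None, None, 21, None, 12, 28, None, None, None, 32]
Rule: A leaf has 0 children.
Per-node child counts:
  node 8: 2 child(ren)
  node 7: 0 child(ren)
  node 47: 1 child(ren)
  node 21: 2 child(ren)
  node 12: 0 child(ren)
  node 28: 1 child(ren)
  node 32: 0 child(ren)
Matching nodes: [7, 12, 32]
Count of leaf nodes: 3


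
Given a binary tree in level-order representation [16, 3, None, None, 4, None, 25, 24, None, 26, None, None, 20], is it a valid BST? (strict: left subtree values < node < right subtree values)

Level-order array: [16, 3, None, None, 4, None, 25, 24, None, 26, None, None, 20]
Validate using subtree bounds (lo, hi): at each node, require lo < value < hi,
then recurse left with hi=value and right with lo=value.
Preorder trace (stopping at first violation):
  at node 16 with bounds (-inf, +inf): OK
  at node 3 with bounds (-inf, 16): OK
  at node 4 with bounds (3, 16): OK
  at node 25 with bounds (4, 16): VIOLATION
Node 25 violates its bound: not (4 < 25 < 16).
Result: Not a valid BST


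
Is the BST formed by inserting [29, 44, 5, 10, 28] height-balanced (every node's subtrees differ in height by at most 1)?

Tree (level-order array): [29, 5, 44, None, 10, None, None, None, 28]
Definition: a tree is height-balanced if, at every node, |h(left) - h(right)| <= 1 (empty subtree has height -1).
Bottom-up per-node check:
  node 28: h_left=-1, h_right=-1, diff=0 [OK], height=0
  node 10: h_left=-1, h_right=0, diff=1 [OK], height=1
  node 5: h_left=-1, h_right=1, diff=2 [FAIL (|-1-1|=2 > 1)], height=2
  node 44: h_left=-1, h_right=-1, diff=0 [OK], height=0
  node 29: h_left=2, h_right=0, diff=2 [FAIL (|2-0|=2 > 1)], height=3
Node 5 violates the condition: |-1 - 1| = 2 > 1.
Result: Not balanced


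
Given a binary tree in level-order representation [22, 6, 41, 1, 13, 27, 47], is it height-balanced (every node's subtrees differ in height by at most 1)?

Tree (level-order array): [22, 6, 41, 1, 13, 27, 47]
Definition: a tree is height-balanced if, at every node, |h(left) - h(right)| <= 1 (empty subtree has height -1).
Bottom-up per-node check:
  node 1: h_left=-1, h_right=-1, diff=0 [OK], height=0
  node 13: h_left=-1, h_right=-1, diff=0 [OK], height=0
  node 6: h_left=0, h_right=0, diff=0 [OK], height=1
  node 27: h_left=-1, h_right=-1, diff=0 [OK], height=0
  node 47: h_left=-1, h_right=-1, diff=0 [OK], height=0
  node 41: h_left=0, h_right=0, diff=0 [OK], height=1
  node 22: h_left=1, h_right=1, diff=0 [OK], height=2
All nodes satisfy the balance condition.
Result: Balanced


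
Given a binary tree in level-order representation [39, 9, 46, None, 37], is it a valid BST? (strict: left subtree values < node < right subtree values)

Level-order array: [39, 9, 46, None, 37]
Validate using subtree bounds (lo, hi): at each node, require lo < value < hi,
then recurse left with hi=value and right with lo=value.
Preorder trace (stopping at first violation):
  at node 39 with bounds (-inf, +inf): OK
  at node 9 with bounds (-inf, 39): OK
  at node 37 with bounds (9, 39): OK
  at node 46 with bounds (39, +inf): OK
No violation found at any node.
Result: Valid BST


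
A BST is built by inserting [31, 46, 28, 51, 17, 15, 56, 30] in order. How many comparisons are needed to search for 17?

Search path for 17: 31 -> 28 -> 17
Found: True
Comparisons: 3


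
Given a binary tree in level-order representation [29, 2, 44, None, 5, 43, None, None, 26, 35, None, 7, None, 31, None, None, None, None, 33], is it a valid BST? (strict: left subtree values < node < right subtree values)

Level-order array: [29, 2, 44, None, 5, 43, None, None, 26, 35, None, 7, None, 31, None, None, None, None, 33]
Validate using subtree bounds (lo, hi): at each node, require lo < value < hi,
then recurse left with hi=value and right with lo=value.
Preorder trace (stopping at first violation):
  at node 29 with bounds (-inf, +inf): OK
  at node 2 with bounds (-inf, 29): OK
  at node 5 with bounds (2, 29): OK
  at node 26 with bounds (5, 29): OK
  at node 7 with bounds (5, 26): OK
  at node 44 with bounds (29, +inf): OK
  at node 43 with bounds (29, 44): OK
  at node 35 with bounds (29, 43): OK
  at node 31 with bounds (29, 35): OK
  at node 33 with bounds (31, 35): OK
No violation found at any node.
Result: Valid BST


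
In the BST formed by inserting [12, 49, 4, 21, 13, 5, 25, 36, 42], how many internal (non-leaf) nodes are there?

Tree built from: [12, 49, 4, 21, 13, 5, 25, 36, 42]
Tree (level-order array): [12, 4, 49, None, 5, 21, None, None, None, 13, 25, None, None, None, 36, None, 42]
Rule: An internal node has at least one child.
Per-node child counts:
  node 12: 2 child(ren)
  node 4: 1 child(ren)
  node 5: 0 child(ren)
  node 49: 1 child(ren)
  node 21: 2 child(ren)
  node 13: 0 child(ren)
  node 25: 1 child(ren)
  node 36: 1 child(ren)
  node 42: 0 child(ren)
Matching nodes: [12, 4, 49, 21, 25, 36]
Count of internal (non-leaf) nodes: 6


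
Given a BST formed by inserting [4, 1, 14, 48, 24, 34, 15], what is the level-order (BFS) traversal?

Tree insertion order: [4, 1, 14, 48, 24, 34, 15]
Tree (level-order array): [4, 1, 14, None, None, None, 48, 24, None, 15, 34]
BFS from the root, enqueuing left then right child of each popped node:
  queue [4] -> pop 4, enqueue [1, 14], visited so far: [4]
  queue [1, 14] -> pop 1, enqueue [none], visited so far: [4, 1]
  queue [14] -> pop 14, enqueue [48], visited so far: [4, 1, 14]
  queue [48] -> pop 48, enqueue [24], visited so far: [4, 1, 14, 48]
  queue [24] -> pop 24, enqueue [15, 34], visited so far: [4, 1, 14, 48, 24]
  queue [15, 34] -> pop 15, enqueue [none], visited so far: [4, 1, 14, 48, 24, 15]
  queue [34] -> pop 34, enqueue [none], visited so far: [4, 1, 14, 48, 24, 15, 34]
Result: [4, 1, 14, 48, 24, 15, 34]


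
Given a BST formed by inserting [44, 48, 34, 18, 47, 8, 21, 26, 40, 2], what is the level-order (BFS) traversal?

Tree insertion order: [44, 48, 34, 18, 47, 8, 21, 26, 40, 2]
Tree (level-order array): [44, 34, 48, 18, 40, 47, None, 8, 21, None, None, None, None, 2, None, None, 26]
BFS from the root, enqueuing left then right child of each popped node:
  queue [44] -> pop 44, enqueue [34, 48], visited so far: [44]
  queue [34, 48] -> pop 34, enqueue [18, 40], visited so far: [44, 34]
  queue [48, 18, 40] -> pop 48, enqueue [47], visited so far: [44, 34, 48]
  queue [18, 40, 47] -> pop 18, enqueue [8, 21], visited so far: [44, 34, 48, 18]
  queue [40, 47, 8, 21] -> pop 40, enqueue [none], visited so far: [44, 34, 48, 18, 40]
  queue [47, 8, 21] -> pop 47, enqueue [none], visited so far: [44, 34, 48, 18, 40, 47]
  queue [8, 21] -> pop 8, enqueue [2], visited so far: [44, 34, 48, 18, 40, 47, 8]
  queue [21, 2] -> pop 21, enqueue [26], visited so far: [44, 34, 48, 18, 40, 47, 8, 21]
  queue [2, 26] -> pop 2, enqueue [none], visited so far: [44, 34, 48, 18, 40, 47, 8, 21, 2]
  queue [26] -> pop 26, enqueue [none], visited so far: [44, 34, 48, 18, 40, 47, 8, 21, 2, 26]
Result: [44, 34, 48, 18, 40, 47, 8, 21, 2, 26]


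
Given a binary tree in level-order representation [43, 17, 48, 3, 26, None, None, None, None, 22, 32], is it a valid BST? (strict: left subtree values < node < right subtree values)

Level-order array: [43, 17, 48, 3, 26, None, None, None, None, 22, 32]
Validate using subtree bounds (lo, hi): at each node, require lo < value < hi,
then recurse left with hi=value and right with lo=value.
Preorder trace (stopping at first violation):
  at node 43 with bounds (-inf, +inf): OK
  at node 17 with bounds (-inf, 43): OK
  at node 3 with bounds (-inf, 17): OK
  at node 26 with bounds (17, 43): OK
  at node 22 with bounds (17, 26): OK
  at node 32 with bounds (26, 43): OK
  at node 48 with bounds (43, +inf): OK
No violation found at any node.
Result: Valid BST


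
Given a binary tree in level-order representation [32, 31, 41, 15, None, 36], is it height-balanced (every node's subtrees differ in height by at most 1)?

Tree (level-order array): [32, 31, 41, 15, None, 36]
Definition: a tree is height-balanced if, at every node, |h(left) - h(right)| <= 1 (empty subtree has height -1).
Bottom-up per-node check:
  node 15: h_left=-1, h_right=-1, diff=0 [OK], height=0
  node 31: h_left=0, h_right=-1, diff=1 [OK], height=1
  node 36: h_left=-1, h_right=-1, diff=0 [OK], height=0
  node 41: h_left=0, h_right=-1, diff=1 [OK], height=1
  node 32: h_left=1, h_right=1, diff=0 [OK], height=2
All nodes satisfy the balance condition.
Result: Balanced


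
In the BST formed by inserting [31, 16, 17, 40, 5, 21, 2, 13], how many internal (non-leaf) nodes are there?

Tree built from: [31, 16, 17, 40, 5, 21, 2, 13]
Tree (level-order array): [31, 16, 40, 5, 17, None, None, 2, 13, None, 21]
Rule: An internal node has at least one child.
Per-node child counts:
  node 31: 2 child(ren)
  node 16: 2 child(ren)
  node 5: 2 child(ren)
  node 2: 0 child(ren)
  node 13: 0 child(ren)
  node 17: 1 child(ren)
  node 21: 0 child(ren)
  node 40: 0 child(ren)
Matching nodes: [31, 16, 5, 17]
Count of internal (non-leaf) nodes: 4


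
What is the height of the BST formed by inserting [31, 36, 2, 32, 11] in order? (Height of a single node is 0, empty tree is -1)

Insertion order: [31, 36, 2, 32, 11]
Tree (level-order array): [31, 2, 36, None, 11, 32]
Compute height bottom-up (empty subtree = -1):
  height(11) = 1 + max(-1, -1) = 0
  height(2) = 1 + max(-1, 0) = 1
  height(32) = 1 + max(-1, -1) = 0
  height(36) = 1 + max(0, -1) = 1
  height(31) = 1 + max(1, 1) = 2
Height = 2


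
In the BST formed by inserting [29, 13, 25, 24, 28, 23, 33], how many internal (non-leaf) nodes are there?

Tree built from: [29, 13, 25, 24, 28, 23, 33]
Tree (level-order array): [29, 13, 33, None, 25, None, None, 24, 28, 23]
Rule: An internal node has at least one child.
Per-node child counts:
  node 29: 2 child(ren)
  node 13: 1 child(ren)
  node 25: 2 child(ren)
  node 24: 1 child(ren)
  node 23: 0 child(ren)
  node 28: 0 child(ren)
  node 33: 0 child(ren)
Matching nodes: [29, 13, 25, 24]
Count of internal (non-leaf) nodes: 4


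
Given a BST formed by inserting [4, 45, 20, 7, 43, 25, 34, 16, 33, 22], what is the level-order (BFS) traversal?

Tree insertion order: [4, 45, 20, 7, 43, 25, 34, 16, 33, 22]
Tree (level-order array): [4, None, 45, 20, None, 7, 43, None, 16, 25, None, None, None, 22, 34, None, None, 33]
BFS from the root, enqueuing left then right child of each popped node:
  queue [4] -> pop 4, enqueue [45], visited so far: [4]
  queue [45] -> pop 45, enqueue [20], visited so far: [4, 45]
  queue [20] -> pop 20, enqueue [7, 43], visited so far: [4, 45, 20]
  queue [7, 43] -> pop 7, enqueue [16], visited so far: [4, 45, 20, 7]
  queue [43, 16] -> pop 43, enqueue [25], visited so far: [4, 45, 20, 7, 43]
  queue [16, 25] -> pop 16, enqueue [none], visited so far: [4, 45, 20, 7, 43, 16]
  queue [25] -> pop 25, enqueue [22, 34], visited so far: [4, 45, 20, 7, 43, 16, 25]
  queue [22, 34] -> pop 22, enqueue [none], visited so far: [4, 45, 20, 7, 43, 16, 25, 22]
  queue [34] -> pop 34, enqueue [33], visited so far: [4, 45, 20, 7, 43, 16, 25, 22, 34]
  queue [33] -> pop 33, enqueue [none], visited so far: [4, 45, 20, 7, 43, 16, 25, 22, 34, 33]
Result: [4, 45, 20, 7, 43, 16, 25, 22, 34, 33]


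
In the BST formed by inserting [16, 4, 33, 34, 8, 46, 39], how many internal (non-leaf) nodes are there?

Tree built from: [16, 4, 33, 34, 8, 46, 39]
Tree (level-order array): [16, 4, 33, None, 8, None, 34, None, None, None, 46, 39]
Rule: An internal node has at least one child.
Per-node child counts:
  node 16: 2 child(ren)
  node 4: 1 child(ren)
  node 8: 0 child(ren)
  node 33: 1 child(ren)
  node 34: 1 child(ren)
  node 46: 1 child(ren)
  node 39: 0 child(ren)
Matching nodes: [16, 4, 33, 34, 46]
Count of internal (non-leaf) nodes: 5


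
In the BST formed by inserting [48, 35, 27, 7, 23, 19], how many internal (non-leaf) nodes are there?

Tree built from: [48, 35, 27, 7, 23, 19]
Tree (level-order array): [48, 35, None, 27, None, 7, None, None, 23, 19]
Rule: An internal node has at least one child.
Per-node child counts:
  node 48: 1 child(ren)
  node 35: 1 child(ren)
  node 27: 1 child(ren)
  node 7: 1 child(ren)
  node 23: 1 child(ren)
  node 19: 0 child(ren)
Matching nodes: [48, 35, 27, 7, 23]
Count of internal (non-leaf) nodes: 5


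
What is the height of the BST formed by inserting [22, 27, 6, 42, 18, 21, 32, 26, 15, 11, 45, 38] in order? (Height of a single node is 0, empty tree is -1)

Insertion order: [22, 27, 6, 42, 18, 21, 32, 26, 15, 11, 45, 38]
Tree (level-order array): [22, 6, 27, None, 18, 26, 42, 15, 21, None, None, 32, 45, 11, None, None, None, None, 38]
Compute height bottom-up (empty subtree = -1):
  height(11) = 1 + max(-1, -1) = 0
  height(15) = 1 + max(0, -1) = 1
  height(21) = 1 + max(-1, -1) = 0
  height(18) = 1 + max(1, 0) = 2
  height(6) = 1 + max(-1, 2) = 3
  height(26) = 1 + max(-1, -1) = 0
  height(38) = 1 + max(-1, -1) = 0
  height(32) = 1 + max(-1, 0) = 1
  height(45) = 1 + max(-1, -1) = 0
  height(42) = 1 + max(1, 0) = 2
  height(27) = 1 + max(0, 2) = 3
  height(22) = 1 + max(3, 3) = 4
Height = 4


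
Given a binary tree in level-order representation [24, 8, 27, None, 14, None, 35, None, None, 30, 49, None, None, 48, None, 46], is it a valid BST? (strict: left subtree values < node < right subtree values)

Level-order array: [24, 8, 27, None, 14, None, 35, None, None, 30, 49, None, None, 48, None, 46]
Validate using subtree bounds (lo, hi): at each node, require lo < value < hi,
then recurse left with hi=value and right with lo=value.
Preorder trace (stopping at first violation):
  at node 24 with bounds (-inf, +inf): OK
  at node 8 with bounds (-inf, 24): OK
  at node 14 with bounds (8, 24): OK
  at node 27 with bounds (24, +inf): OK
  at node 35 with bounds (27, +inf): OK
  at node 30 with bounds (27, 35): OK
  at node 49 with bounds (35, +inf): OK
  at node 48 with bounds (35, 49): OK
  at node 46 with bounds (35, 48): OK
No violation found at any node.
Result: Valid BST


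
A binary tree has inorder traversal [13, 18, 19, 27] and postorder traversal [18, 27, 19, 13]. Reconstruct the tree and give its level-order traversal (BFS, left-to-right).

Inorder:   [13, 18, 19, 27]
Postorder: [18, 27, 19, 13]
Algorithm: postorder visits root last, so walk postorder right-to-left;
each value is the root of the current inorder slice — split it at that
value, recurse on the right subtree first, then the left.
Recursive splits:
  root=13; inorder splits into left=[], right=[18, 19, 27]
  root=19; inorder splits into left=[18], right=[27]
  root=27; inorder splits into left=[], right=[]
  root=18; inorder splits into left=[], right=[]
Reconstructed level-order: [13, 19, 18, 27]


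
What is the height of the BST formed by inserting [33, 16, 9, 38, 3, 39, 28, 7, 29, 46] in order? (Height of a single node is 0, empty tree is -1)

Insertion order: [33, 16, 9, 38, 3, 39, 28, 7, 29, 46]
Tree (level-order array): [33, 16, 38, 9, 28, None, 39, 3, None, None, 29, None, 46, None, 7]
Compute height bottom-up (empty subtree = -1):
  height(7) = 1 + max(-1, -1) = 0
  height(3) = 1 + max(-1, 0) = 1
  height(9) = 1 + max(1, -1) = 2
  height(29) = 1 + max(-1, -1) = 0
  height(28) = 1 + max(-1, 0) = 1
  height(16) = 1 + max(2, 1) = 3
  height(46) = 1 + max(-1, -1) = 0
  height(39) = 1 + max(-1, 0) = 1
  height(38) = 1 + max(-1, 1) = 2
  height(33) = 1 + max(3, 2) = 4
Height = 4


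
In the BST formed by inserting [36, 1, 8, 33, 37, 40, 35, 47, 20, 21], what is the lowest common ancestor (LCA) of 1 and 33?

Tree insertion order: [36, 1, 8, 33, 37, 40, 35, 47, 20, 21]
Tree (level-order array): [36, 1, 37, None, 8, None, 40, None, 33, None, 47, 20, 35, None, None, None, 21]
In a BST, the LCA of p=1, q=33 is the first node v on the
root-to-leaf path with p <= v <= q (go left if both < v, right if both > v).
Walk from root:
  at 36: both 1 and 33 < 36, go left
  at 1: 1 <= 1 <= 33, this is the LCA
LCA = 1


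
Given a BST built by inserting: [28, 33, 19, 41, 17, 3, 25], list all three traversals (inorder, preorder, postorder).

Tree insertion order: [28, 33, 19, 41, 17, 3, 25]
Tree (level-order array): [28, 19, 33, 17, 25, None, 41, 3]
Inorder (L, root, R): [3, 17, 19, 25, 28, 33, 41]
Preorder (root, L, R): [28, 19, 17, 3, 25, 33, 41]
Postorder (L, R, root): [3, 17, 25, 19, 41, 33, 28]


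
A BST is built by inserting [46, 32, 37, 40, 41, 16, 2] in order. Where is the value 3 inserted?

Starting tree (level order): [46, 32, None, 16, 37, 2, None, None, 40, None, None, None, 41]
Insertion path: 46 -> 32 -> 16 -> 2
Result: insert 3 as right child of 2
Final tree (level order): [46, 32, None, 16, 37, 2, None, None, 40, None, 3, None, 41]


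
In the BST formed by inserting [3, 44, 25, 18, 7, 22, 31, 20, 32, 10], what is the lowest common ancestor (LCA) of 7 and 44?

Tree insertion order: [3, 44, 25, 18, 7, 22, 31, 20, 32, 10]
Tree (level-order array): [3, None, 44, 25, None, 18, 31, 7, 22, None, 32, None, 10, 20]
In a BST, the LCA of p=7, q=44 is the first node v on the
root-to-leaf path with p <= v <= q (go left if both < v, right if both > v).
Walk from root:
  at 3: both 7 and 44 > 3, go right
  at 44: 7 <= 44 <= 44, this is the LCA
LCA = 44


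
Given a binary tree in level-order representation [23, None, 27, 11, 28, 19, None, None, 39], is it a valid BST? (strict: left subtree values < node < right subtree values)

Level-order array: [23, None, 27, 11, 28, 19, None, None, 39]
Validate using subtree bounds (lo, hi): at each node, require lo < value < hi,
then recurse left with hi=value and right with lo=value.
Preorder trace (stopping at first violation):
  at node 23 with bounds (-inf, +inf): OK
  at node 27 with bounds (23, +inf): OK
  at node 11 with bounds (23, 27): VIOLATION
Node 11 violates its bound: not (23 < 11 < 27).
Result: Not a valid BST


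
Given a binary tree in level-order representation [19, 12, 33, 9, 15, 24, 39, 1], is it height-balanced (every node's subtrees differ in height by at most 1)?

Tree (level-order array): [19, 12, 33, 9, 15, 24, 39, 1]
Definition: a tree is height-balanced if, at every node, |h(left) - h(right)| <= 1 (empty subtree has height -1).
Bottom-up per-node check:
  node 1: h_left=-1, h_right=-1, diff=0 [OK], height=0
  node 9: h_left=0, h_right=-1, diff=1 [OK], height=1
  node 15: h_left=-1, h_right=-1, diff=0 [OK], height=0
  node 12: h_left=1, h_right=0, diff=1 [OK], height=2
  node 24: h_left=-1, h_right=-1, diff=0 [OK], height=0
  node 39: h_left=-1, h_right=-1, diff=0 [OK], height=0
  node 33: h_left=0, h_right=0, diff=0 [OK], height=1
  node 19: h_left=2, h_right=1, diff=1 [OK], height=3
All nodes satisfy the balance condition.
Result: Balanced


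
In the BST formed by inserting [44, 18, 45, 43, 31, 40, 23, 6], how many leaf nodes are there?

Tree built from: [44, 18, 45, 43, 31, 40, 23, 6]
Tree (level-order array): [44, 18, 45, 6, 43, None, None, None, None, 31, None, 23, 40]
Rule: A leaf has 0 children.
Per-node child counts:
  node 44: 2 child(ren)
  node 18: 2 child(ren)
  node 6: 0 child(ren)
  node 43: 1 child(ren)
  node 31: 2 child(ren)
  node 23: 0 child(ren)
  node 40: 0 child(ren)
  node 45: 0 child(ren)
Matching nodes: [6, 23, 40, 45]
Count of leaf nodes: 4


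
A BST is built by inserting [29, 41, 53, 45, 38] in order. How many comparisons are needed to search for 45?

Search path for 45: 29 -> 41 -> 53 -> 45
Found: True
Comparisons: 4


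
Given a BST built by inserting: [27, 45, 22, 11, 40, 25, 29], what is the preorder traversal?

Tree insertion order: [27, 45, 22, 11, 40, 25, 29]
Tree (level-order array): [27, 22, 45, 11, 25, 40, None, None, None, None, None, 29]
Preorder traversal: [27, 22, 11, 25, 45, 40, 29]


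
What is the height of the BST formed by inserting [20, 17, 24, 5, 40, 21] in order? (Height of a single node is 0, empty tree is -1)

Insertion order: [20, 17, 24, 5, 40, 21]
Tree (level-order array): [20, 17, 24, 5, None, 21, 40]
Compute height bottom-up (empty subtree = -1):
  height(5) = 1 + max(-1, -1) = 0
  height(17) = 1 + max(0, -1) = 1
  height(21) = 1 + max(-1, -1) = 0
  height(40) = 1 + max(-1, -1) = 0
  height(24) = 1 + max(0, 0) = 1
  height(20) = 1 + max(1, 1) = 2
Height = 2


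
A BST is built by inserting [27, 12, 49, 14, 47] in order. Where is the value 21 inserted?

Starting tree (level order): [27, 12, 49, None, 14, 47]
Insertion path: 27 -> 12 -> 14
Result: insert 21 as right child of 14
Final tree (level order): [27, 12, 49, None, 14, 47, None, None, 21]


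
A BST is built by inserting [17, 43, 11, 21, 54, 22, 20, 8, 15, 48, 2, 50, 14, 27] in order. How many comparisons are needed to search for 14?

Search path for 14: 17 -> 11 -> 15 -> 14
Found: True
Comparisons: 4


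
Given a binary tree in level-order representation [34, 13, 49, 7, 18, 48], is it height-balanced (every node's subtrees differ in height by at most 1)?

Tree (level-order array): [34, 13, 49, 7, 18, 48]
Definition: a tree is height-balanced if, at every node, |h(left) - h(right)| <= 1 (empty subtree has height -1).
Bottom-up per-node check:
  node 7: h_left=-1, h_right=-1, diff=0 [OK], height=0
  node 18: h_left=-1, h_right=-1, diff=0 [OK], height=0
  node 13: h_left=0, h_right=0, diff=0 [OK], height=1
  node 48: h_left=-1, h_right=-1, diff=0 [OK], height=0
  node 49: h_left=0, h_right=-1, diff=1 [OK], height=1
  node 34: h_left=1, h_right=1, diff=0 [OK], height=2
All nodes satisfy the balance condition.
Result: Balanced


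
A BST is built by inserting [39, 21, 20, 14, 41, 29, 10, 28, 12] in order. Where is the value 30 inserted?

Starting tree (level order): [39, 21, 41, 20, 29, None, None, 14, None, 28, None, 10, None, None, None, None, 12]
Insertion path: 39 -> 21 -> 29
Result: insert 30 as right child of 29
Final tree (level order): [39, 21, 41, 20, 29, None, None, 14, None, 28, 30, 10, None, None, None, None, None, None, 12]


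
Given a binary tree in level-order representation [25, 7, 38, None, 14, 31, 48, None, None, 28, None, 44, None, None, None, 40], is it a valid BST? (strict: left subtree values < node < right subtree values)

Level-order array: [25, 7, 38, None, 14, 31, 48, None, None, 28, None, 44, None, None, None, 40]
Validate using subtree bounds (lo, hi): at each node, require lo < value < hi,
then recurse left with hi=value and right with lo=value.
Preorder trace (stopping at first violation):
  at node 25 with bounds (-inf, +inf): OK
  at node 7 with bounds (-inf, 25): OK
  at node 14 with bounds (7, 25): OK
  at node 38 with bounds (25, +inf): OK
  at node 31 with bounds (25, 38): OK
  at node 28 with bounds (25, 31): OK
  at node 48 with bounds (38, +inf): OK
  at node 44 with bounds (38, 48): OK
  at node 40 with bounds (38, 44): OK
No violation found at any node.
Result: Valid BST


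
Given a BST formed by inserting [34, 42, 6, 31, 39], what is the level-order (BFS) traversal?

Tree insertion order: [34, 42, 6, 31, 39]
Tree (level-order array): [34, 6, 42, None, 31, 39]
BFS from the root, enqueuing left then right child of each popped node:
  queue [34] -> pop 34, enqueue [6, 42], visited so far: [34]
  queue [6, 42] -> pop 6, enqueue [31], visited so far: [34, 6]
  queue [42, 31] -> pop 42, enqueue [39], visited so far: [34, 6, 42]
  queue [31, 39] -> pop 31, enqueue [none], visited so far: [34, 6, 42, 31]
  queue [39] -> pop 39, enqueue [none], visited so far: [34, 6, 42, 31, 39]
Result: [34, 6, 42, 31, 39]


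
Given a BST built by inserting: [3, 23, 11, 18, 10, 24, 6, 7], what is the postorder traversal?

Tree insertion order: [3, 23, 11, 18, 10, 24, 6, 7]
Tree (level-order array): [3, None, 23, 11, 24, 10, 18, None, None, 6, None, None, None, None, 7]
Postorder traversal: [7, 6, 10, 18, 11, 24, 23, 3]


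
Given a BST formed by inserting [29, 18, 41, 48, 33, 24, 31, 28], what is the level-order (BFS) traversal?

Tree insertion order: [29, 18, 41, 48, 33, 24, 31, 28]
Tree (level-order array): [29, 18, 41, None, 24, 33, 48, None, 28, 31]
BFS from the root, enqueuing left then right child of each popped node:
  queue [29] -> pop 29, enqueue [18, 41], visited so far: [29]
  queue [18, 41] -> pop 18, enqueue [24], visited so far: [29, 18]
  queue [41, 24] -> pop 41, enqueue [33, 48], visited so far: [29, 18, 41]
  queue [24, 33, 48] -> pop 24, enqueue [28], visited so far: [29, 18, 41, 24]
  queue [33, 48, 28] -> pop 33, enqueue [31], visited so far: [29, 18, 41, 24, 33]
  queue [48, 28, 31] -> pop 48, enqueue [none], visited so far: [29, 18, 41, 24, 33, 48]
  queue [28, 31] -> pop 28, enqueue [none], visited so far: [29, 18, 41, 24, 33, 48, 28]
  queue [31] -> pop 31, enqueue [none], visited so far: [29, 18, 41, 24, 33, 48, 28, 31]
Result: [29, 18, 41, 24, 33, 48, 28, 31]


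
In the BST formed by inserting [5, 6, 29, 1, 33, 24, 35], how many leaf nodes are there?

Tree built from: [5, 6, 29, 1, 33, 24, 35]
Tree (level-order array): [5, 1, 6, None, None, None, 29, 24, 33, None, None, None, 35]
Rule: A leaf has 0 children.
Per-node child counts:
  node 5: 2 child(ren)
  node 1: 0 child(ren)
  node 6: 1 child(ren)
  node 29: 2 child(ren)
  node 24: 0 child(ren)
  node 33: 1 child(ren)
  node 35: 0 child(ren)
Matching nodes: [1, 24, 35]
Count of leaf nodes: 3


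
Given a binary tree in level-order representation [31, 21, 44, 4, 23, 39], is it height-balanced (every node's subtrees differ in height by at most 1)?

Tree (level-order array): [31, 21, 44, 4, 23, 39]
Definition: a tree is height-balanced if, at every node, |h(left) - h(right)| <= 1 (empty subtree has height -1).
Bottom-up per-node check:
  node 4: h_left=-1, h_right=-1, diff=0 [OK], height=0
  node 23: h_left=-1, h_right=-1, diff=0 [OK], height=0
  node 21: h_left=0, h_right=0, diff=0 [OK], height=1
  node 39: h_left=-1, h_right=-1, diff=0 [OK], height=0
  node 44: h_left=0, h_right=-1, diff=1 [OK], height=1
  node 31: h_left=1, h_right=1, diff=0 [OK], height=2
All nodes satisfy the balance condition.
Result: Balanced


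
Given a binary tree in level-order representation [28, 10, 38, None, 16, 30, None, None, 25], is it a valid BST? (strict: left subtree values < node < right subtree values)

Level-order array: [28, 10, 38, None, 16, 30, None, None, 25]
Validate using subtree bounds (lo, hi): at each node, require lo < value < hi,
then recurse left with hi=value and right with lo=value.
Preorder trace (stopping at first violation):
  at node 28 with bounds (-inf, +inf): OK
  at node 10 with bounds (-inf, 28): OK
  at node 16 with bounds (10, 28): OK
  at node 25 with bounds (16, 28): OK
  at node 38 with bounds (28, +inf): OK
  at node 30 with bounds (28, 38): OK
No violation found at any node.
Result: Valid BST
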